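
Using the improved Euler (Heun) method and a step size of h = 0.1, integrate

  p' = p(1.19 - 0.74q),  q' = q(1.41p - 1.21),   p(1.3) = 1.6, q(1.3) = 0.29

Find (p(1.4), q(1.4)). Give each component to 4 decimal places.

Heun on (p,q): k1 = f(t_n, state_n); k2 = f(t_n + h, state_n + h·k1); state_{n+1} = state_n + (h/2)·(k1 + k2).
1.300000: (1.600000, 0.290000)
  k1 = (1.560640, 0.303340)
  predictor → (1.756064, 0.320334)
  k2 = (1.673446, 0.405559)
  → (1.761704, 0.325445)
(p(1.4), q(1.4)) ≈ (1.7617, 0.3254)

1.7617, 0.3254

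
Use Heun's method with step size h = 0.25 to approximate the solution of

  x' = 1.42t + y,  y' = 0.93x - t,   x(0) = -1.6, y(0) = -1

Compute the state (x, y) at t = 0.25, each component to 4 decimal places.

-1.8521, -1.4323

Heun on (x,y): k1 = f(t_n, state_n); k2 = f(t_n + h, state_n + h·k1); state_{n+1} = state_n + (h/2)·(k1 + k2).
0.000000: (-1.600000, -1.000000)
  k1 = (-1.000000, -1.488000)
  predictor → (-1.850000, -1.372000)
  k2 = (-1.017000, -1.970500)
  → (-1.852125, -1.432313)
(x(0.25), y(0.25)) ≈ (-1.8521, -1.4323)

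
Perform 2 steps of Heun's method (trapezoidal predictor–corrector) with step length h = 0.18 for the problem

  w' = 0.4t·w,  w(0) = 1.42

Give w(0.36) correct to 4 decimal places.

1.4572

Heun: k1 = f(t_n, w_n); k2 = f(t_n + h, w_n + h·k1); w_{n+1} = w_n + (h/2)·(k1 + k2).
t=0.000000, w=1.420000:
  k1 = f(0.000000, 1.420000) = 0.000000
  k2 = f(0.180000, 1.420000) = 0.102240
  w ← 1.420000 + (0.18/2)·(0.000000 + 0.102240) = 1.429202
t=0.180000, w=1.429202:
  k1 = f(0.180000, 1.429202) = 0.102903
  k2 = f(0.360000, 1.447724) = 0.208472
  w ← 1.429202 + (0.18/2)·(0.102903 + 0.208472) = 1.457225
w(0.36) ≈ 1.4572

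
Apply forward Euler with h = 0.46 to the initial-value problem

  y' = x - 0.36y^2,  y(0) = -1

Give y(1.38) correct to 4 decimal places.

Euler: y_{n+1} = y_n + h·f(x_n, y_n).
x=0.000000, y=-1.000000: f=-0.360000 → y ← -1.000000 + 0.46·(-0.360000) = -1.165600
x=0.460000, y=-1.165600: f=-0.029104 → y ← -1.165600 + 0.46·(-0.029104) = -1.178988
x=0.920000, y=-1.178988: f=0.419595 → y ← -1.178988 + 0.46·0.419595 = -0.985974
y(1.38) ≈ -0.9860

-0.9860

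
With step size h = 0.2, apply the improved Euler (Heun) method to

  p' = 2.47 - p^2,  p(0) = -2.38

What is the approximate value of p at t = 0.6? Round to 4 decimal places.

Heun: k1 = f(t_n, p_n); k2 = f(t_n + h, p_n + h·k1); p_{n+1} = p_n + (h/2)·(k1 + k2).
t=0.000000, p=-2.380000:
  k1 = f(0.000000, -2.380000) = -3.194400
  k2 = f(0.200000, -3.018880) = -6.643636
  p ← -2.380000 + (0.2/2)·(-3.194400 + (-6.643636)) = -3.363804
t=0.200000, p=-3.363804:
  k1 = f(0.200000, -3.363804) = -8.845175
  k2 = f(0.400000, -5.132839) = -23.876032
  p ← -3.363804 + (0.2/2)·(-8.845175 + (-23.876032)) = -6.635924
t=0.400000, p=-6.635924:
  k1 = f(0.400000, -6.635924) = -41.565493
  k2 = f(0.600000, -14.949023) = -221.003286
  p ← -6.635924 + (0.2/2)·(-41.565493 + (-221.003286)) = -32.892802
p(0.6) ≈ -32.8928

-32.8928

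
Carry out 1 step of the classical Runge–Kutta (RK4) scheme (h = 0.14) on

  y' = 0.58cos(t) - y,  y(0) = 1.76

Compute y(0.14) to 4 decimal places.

1.6056

RK4: k1 = f(t_n, y_n); k2 = f(t_n + h/2, y_n + (h/2)·k1); k3 = f(t_n + h/2, y_n + (h/2)·k2); k4 = f(t_n + h, y_n + h·k3); y_{n+1} = y_n + (h/6)·(k1 + 2k2 + 2k3 + k4).
t=0.000000, y=1.760000:
  k1 = f(0.000000, 1.760000) = -1.180000
  k2 = f(0.070000, 1.677400) = -1.098820
  k3 = f(0.070000, 1.683083) = -1.104503
  k4 = f(0.140000, 1.605370) = -1.031044
  y ← 1.760000 + (0.14/6)·(k1 + 2k2 + 2k3 + k4) = 1.605587
y(0.14) ≈ 1.6056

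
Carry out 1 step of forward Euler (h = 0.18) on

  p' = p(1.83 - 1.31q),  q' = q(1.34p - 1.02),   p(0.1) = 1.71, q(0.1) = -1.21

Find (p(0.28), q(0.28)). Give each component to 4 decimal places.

2.7612, -1.4869

Euler on (p,q): p_{n+1} = p_n + h·p', q_{n+1} = q_n + h·q'.
0.100000: (1.710000, -1.210000); f=(5.839821, -1.538394) → (2.761168, -1.486911)
(p(0.28), q(0.28)) ≈ (2.7612, -1.4869)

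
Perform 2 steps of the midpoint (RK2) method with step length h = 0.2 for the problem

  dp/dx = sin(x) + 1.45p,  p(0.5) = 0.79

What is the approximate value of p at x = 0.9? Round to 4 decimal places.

1.7328

Midpoint: k1 = f(x_n, p_n); k2 = f(x_n + h/2, p_n + (h/2)·k1); p_{n+1} = p_n + h·k2.
x=0.500000, p=0.790000:
  k1 = f(0.500000, 0.790000) = 1.624926
  k2 = f(0.600000, 0.952493) = 1.945757
  p ← 0.790000 + 0.2·1.945757 = 1.179151
x=0.700000, p=1.179151:
  k1 = f(0.700000, 1.179151) = 2.353987
  k2 = f(0.800000, 1.414550) = 2.768454
  p ← 1.179151 + 0.2·2.768454 = 1.732842
p(0.9) ≈ 1.7328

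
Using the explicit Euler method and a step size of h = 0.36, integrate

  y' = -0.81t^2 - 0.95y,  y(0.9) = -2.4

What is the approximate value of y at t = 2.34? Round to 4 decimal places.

-2.3644

Euler: y_{n+1} = y_n + h·f(t_n, y_n).
t=0.900000, y=-2.400000: f=1.623900 → y ← -2.400000 + 0.36·1.623900 = -1.815396
t=1.260000, y=-1.815396: f=0.438670 → y ← -1.815396 + 0.36·0.438670 = -1.657475
t=1.620000, y=-1.657475: f=-0.551163 → y ← -1.657475 + 0.36·(-0.551163) = -1.855893
t=1.980000, y=-1.855893: f=-1.412425 → y ← -1.855893 + 0.36·(-1.412425) = -2.364367
y(2.34) ≈ -2.3644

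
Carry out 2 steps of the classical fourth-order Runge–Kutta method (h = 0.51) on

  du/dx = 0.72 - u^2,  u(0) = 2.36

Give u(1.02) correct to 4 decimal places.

RK4: k1 = f(x_n, u_n); k2 = f(x_n + h/2, u_n + (h/2)·k1); k3 = f(x_n + h/2, u_n + (h/2)·k2); k4 = f(x_n + h, u_n + h·k3); u_{n+1} = u_n + (h/6)·(k1 + 2k2 + 2k3 + k4).
x=0.000000, u=2.360000:
  k1 = f(0.000000, 2.360000) = -4.849600
  k2 = f(0.255000, 1.123352) = -0.541920
  k3 = f(0.255000, 2.221810) = -4.216442
  k4 = f(0.510000, 0.209615) = 0.676062
  u ← 2.360000 + (0.51/6)·(k1 + 2k2 + 2k3 + k4) = 1.196328
x=0.510000, u=1.196328:
  k1 = f(0.510000, 1.196328) = -0.711200
  k2 = f(0.765000, 1.014972) = -0.310168
  k3 = f(0.765000, 1.117235) = -0.528214
  k4 = f(1.020000, 0.926939) = -0.139215
  u ← 1.196328 + (0.51/6)·(k1 + 2k2 + 2k3 + k4) = 0.981518
u(1.02) ≈ 0.9815

0.9815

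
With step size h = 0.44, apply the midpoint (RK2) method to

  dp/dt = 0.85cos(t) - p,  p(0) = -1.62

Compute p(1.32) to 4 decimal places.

Midpoint: k1 = f(t_n, p_n); k2 = f(t_n + h/2, p_n + (h/2)·k1); p_{n+1} = p_n + h·k2.
t=0.000000, p=-1.620000:
  k1 = f(0.000000, -1.620000) = 2.470000
  k2 = f(0.220000, -1.076600) = 1.906113
  p ← -1.620000 + 0.44·1.906113 = -0.781310
t=0.440000, p=-0.781310:
  k1 = f(0.440000, -0.781310) = 1.550349
  k2 = f(0.660000, -0.440234) = 1.111727
  p ← -0.781310 + 0.44·1.111727 = -0.292151
t=0.880000, p=-0.292151:
  k1 = f(0.880000, -0.292151) = 0.833729
  k2 = f(1.100000, -0.108730) = 0.494287
  p ← -0.292151 + 0.44·0.494287 = -0.074664
p(1.32) ≈ -0.0747

-0.0747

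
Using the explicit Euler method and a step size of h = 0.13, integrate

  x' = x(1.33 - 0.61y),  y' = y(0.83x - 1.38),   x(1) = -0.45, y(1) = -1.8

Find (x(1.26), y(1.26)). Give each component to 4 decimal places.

Euler on (x,y): x_{n+1} = x_n + h·x', y_{n+1} = y_n + h·y'.
1.000000: (-0.450000, -1.800000); f=(-1.092600, 3.156300) → (-0.592038, -1.389681)
1.130000: (-0.592038, -1.389681); f=(-1.289284, 2.600637) → (-0.759645, -1.051598)
(x(1.26), y(1.26)) ≈ (-0.7596, -1.0516)

-0.7596, -1.0516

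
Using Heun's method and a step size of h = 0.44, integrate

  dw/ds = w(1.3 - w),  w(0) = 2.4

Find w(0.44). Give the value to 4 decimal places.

Heun: k1 = f(s_n, w_n); k2 = f(s_n + h, w_n + h·k1); w_{n+1} = w_n + (h/2)·(k1 + k2).
s=0.000000, w=2.400000:
  k1 = f(0.000000, 2.400000) = -2.640000
  k2 = f(0.440000, 1.238400) = 0.076285
  w ← 2.400000 + (0.44/2)·(-2.640000 + 0.076285) = 1.835983
w(0.44) ≈ 1.8360

1.8360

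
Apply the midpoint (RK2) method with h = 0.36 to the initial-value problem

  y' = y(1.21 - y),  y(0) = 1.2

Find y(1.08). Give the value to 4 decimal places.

1.2071

Midpoint: k1 = f(x_n, y_n); k2 = f(x_n + h/2, y_n + (h/2)·k1); y_{n+1} = y_n + h·k2.
x=0.000000, y=1.200000:
  k1 = f(0.000000, 1.200000) = 0.012000
  k2 = f(0.180000, 1.202160) = 0.009425
  y ← 1.200000 + 0.36·0.009425 = 1.203393
x=0.360000, y=1.203393:
  k1 = f(0.360000, 1.203393) = 0.007951
  k2 = f(0.540000, 1.204824) = 0.006236
  y ← 1.203393 + 0.36·0.006236 = 1.205638
x=0.720000, y=1.205638:
  k1 = f(0.720000, 1.205638) = 0.005259
  k2 = f(0.900000, 1.206585) = 0.004121
  y ← 1.205638 + 0.36·0.004121 = 1.207122
y(1.08) ≈ 1.2071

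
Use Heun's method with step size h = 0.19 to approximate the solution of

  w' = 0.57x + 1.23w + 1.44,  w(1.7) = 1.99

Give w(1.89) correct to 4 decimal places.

3.0309

Heun: k1 = f(x_n, w_n); k2 = f(x_n + h, w_n + h·k1); w_{n+1} = w_n + (h/2)·(k1 + k2).
x=1.700000, w=1.990000:
  k1 = f(1.700000, 1.990000) = 4.856700
  k2 = f(1.890000, 2.912773) = 6.100011
  w ← 1.990000 + (0.19/2)·(4.856700 + 6.100011) = 3.030888
w(1.89) ≈ 3.0309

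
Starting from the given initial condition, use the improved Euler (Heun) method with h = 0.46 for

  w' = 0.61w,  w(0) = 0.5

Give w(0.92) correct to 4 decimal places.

Heun: k1 = f(x_n, w_n); k2 = f(x_n + h, w_n + h·k1); w_{n+1} = w_n + (h/2)·(k1 + k2).
x=0.000000, w=0.500000:
  k1 = f(0.000000, 0.500000) = 0.305000
  k2 = f(0.460000, 0.640300) = 0.390583
  w ← 0.500000 + (0.46/2)·(0.305000 + 0.390583) = 0.659984
x=0.460000, w=0.659984:
  k1 = f(0.460000, 0.659984) = 0.402590
  k2 = f(0.920000, 0.845176) = 0.515557
  w ← 0.659984 + (0.46/2)·(0.402590 + 0.515557) = 0.871158
w(0.92) ≈ 0.8712

0.8712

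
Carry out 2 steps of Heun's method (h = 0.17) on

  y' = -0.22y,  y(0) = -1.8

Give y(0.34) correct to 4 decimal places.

-1.6703

Heun: k1 = f(x_n, y_n); k2 = f(x_n + h, y_n + h·k1); y_{n+1} = y_n + (h/2)·(k1 + k2).
x=0.000000, y=-1.800000:
  k1 = f(0.000000, -1.800000) = 0.396000
  k2 = f(0.170000, -1.732680) = 0.381190
  y ← -1.800000 + (0.17/2)·(0.396000 + 0.381190) = -1.733939
x=0.170000, y=-1.733939:
  k1 = f(0.170000, -1.733939) = 0.381467
  k2 = f(0.340000, -1.669090) = 0.367200
  y ← -1.733939 + (0.17/2)·(0.381467 + 0.367200) = -1.670302
y(0.34) ≈ -1.6703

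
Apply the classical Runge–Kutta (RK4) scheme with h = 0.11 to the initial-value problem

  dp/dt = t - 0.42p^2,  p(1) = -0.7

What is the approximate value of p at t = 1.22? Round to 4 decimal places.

-0.4895

RK4: k1 = f(t_n, p_n); k2 = f(t_n + h/2, p_n + (h/2)·k1); k3 = f(t_n + h/2, p_n + (h/2)·k2); k4 = f(t_n + h, p_n + h·k3); p_{n+1} = p_n + (h/6)·(k1 + 2k2 + 2k3 + k4).
t=1.000000, p=-0.700000:
  k1 = f(1.000000, -0.700000) = 0.794200
  k2 = f(1.055000, -0.656319) = 0.874083
  k3 = f(1.055000, -0.651925) = 0.876497
  k4 = f(1.110000, -0.603585) = 0.956988
  p ← -0.700000 + (0.11/6)·(k1 + 2k2 + 2k3 + k4) = -0.603707
t=1.110000, p=-0.603707:
  k1 = f(1.110000, -0.603707) = 0.956926
  k2 = f(1.165000, -0.551076) = 1.037452
  k3 = f(1.165000, -0.546647) = 1.039494
  k4 = f(1.220000, -0.489363) = 1.119420
  p ← -0.603707 + (0.11/6)·(k1 + 2k2 + 2k3 + k4) = -0.489486
p(1.22) ≈ -0.4895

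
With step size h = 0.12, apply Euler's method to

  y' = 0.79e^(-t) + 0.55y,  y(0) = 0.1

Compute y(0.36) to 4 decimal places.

Euler: y_{n+1} = y_n + h·f(t_n, y_n).
t=0.000000, y=0.100000: f=0.845000 → y ← 0.100000 + 0.12·0.845000 = 0.201400
t=0.120000, y=0.201400: f=0.811437 → y ← 0.201400 + 0.12·0.811437 = 0.298772
t=0.240000, y=0.298772: f=0.785761 → y ← 0.298772 + 0.12·0.785761 = 0.393064
y(0.36) ≈ 0.3931

0.3931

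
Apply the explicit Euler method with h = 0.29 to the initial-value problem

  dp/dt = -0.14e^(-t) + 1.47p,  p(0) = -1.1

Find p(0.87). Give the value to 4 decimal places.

-3.3404

Euler: p_{n+1} = p_n + h·f(t_n, p_n).
t=0.000000, p=-1.100000: f=-1.757000 → p ← -1.100000 + 0.29·(-1.757000) = -1.609530
t=0.290000, p=-1.609530: f=-2.470766 → p ← -1.609530 + 0.29·(-2.470766) = -2.326052
t=0.580000, p=-2.326052: f=-3.497682 → p ← -2.326052 + 0.29·(-3.497682) = -3.340380
p(0.87) ≈ -3.3404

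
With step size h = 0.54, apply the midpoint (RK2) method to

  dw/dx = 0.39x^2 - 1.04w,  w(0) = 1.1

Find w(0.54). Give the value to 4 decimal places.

0.6711

Midpoint: k1 = f(x_n, w_n); k2 = f(x_n + h/2, w_n + (h/2)·k1); w_{n+1} = w_n + h·k2.
x=0.000000, w=1.100000:
  k1 = f(0.000000, 1.100000) = -1.144000
  k2 = f(0.270000, 0.791120) = -0.794334
  w ← 1.100000 + 0.54·(-0.794334) = 0.671060
w(0.54) ≈ 0.6711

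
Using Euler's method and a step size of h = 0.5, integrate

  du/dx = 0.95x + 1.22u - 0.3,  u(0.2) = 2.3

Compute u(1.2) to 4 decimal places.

Euler: u_{n+1} = u_n + h·f(x_n, u_n).
x=0.200000, u=2.300000: f=2.696000 → u ← 2.300000 + 0.5·2.696000 = 3.648000
x=0.700000, u=3.648000: f=4.815560 → u ← 3.648000 + 0.5·4.815560 = 6.055780
u(1.2) ≈ 6.0558

6.0558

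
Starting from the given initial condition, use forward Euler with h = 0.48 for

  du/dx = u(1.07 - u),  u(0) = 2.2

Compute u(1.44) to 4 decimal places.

1.0536

Euler: u_{n+1} = u_n + h·f(x_n, u_n).
x=0.000000, u=2.200000: f=-2.486000 → u ← 2.200000 + 0.48·(-2.486000) = 1.006720
x=0.480000, u=1.006720: f=0.063705 → u ← 1.006720 + 0.48·0.063705 = 1.037299
x=0.960000, u=1.037299: f=0.033921 → u ← 1.037299 + 0.48·0.033921 = 1.053581
u(1.44) ≈ 1.0536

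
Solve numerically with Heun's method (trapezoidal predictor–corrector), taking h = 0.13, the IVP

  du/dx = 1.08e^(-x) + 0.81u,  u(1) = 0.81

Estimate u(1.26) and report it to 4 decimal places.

Heun: k1 = f(x_n, u_n); k2 = f(x_n + h, u_n + h·k1); u_{n+1} = u_n + (h/2)·(k1 + k2).
x=1.000000, u=0.810000:
  k1 = f(1.000000, 0.810000) = 1.053410
  k2 = f(1.130000, 0.946943) = 1.115900
  u ← 0.810000 + (0.13/2)·(1.053410 + 1.115900) = 0.951005
x=1.130000, u=0.951005:
  k1 = f(1.130000, 0.951005) = 1.119190
  k2 = f(1.260000, 1.096500) = 1.194511
  u ← 0.951005 + (0.13/2)·(1.119190 + 1.194511) = 1.101396
u(1.26) ≈ 1.1014

1.1014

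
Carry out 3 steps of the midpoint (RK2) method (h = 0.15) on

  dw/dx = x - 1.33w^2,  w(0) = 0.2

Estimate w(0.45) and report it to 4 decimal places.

Midpoint: k1 = f(x_n, w_n); k2 = f(x_n + h/2, w_n + (h/2)·k1); w_{n+1} = w_n + h·k2.
x=0.000000, w=0.200000:
  k1 = f(0.000000, 0.200000) = -0.053200
  k2 = f(0.075000, 0.196010) = 0.023902
  w ← 0.200000 + 0.15·0.023902 = 0.203585
x=0.150000, w=0.203585:
  k1 = f(0.150000, 0.203585) = 0.094876
  k2 = f(0.225000, 0.210701) = 0.165955
  w ← 0.203585 + 0.15·0.165955 = 0.228478
x=0.300000, w=0.228478:
  k1 = f(0.300000, 0.228478) = 0.230571
  k2 = f(0.375000, 0.245771) = 0.294663
  w ← 0.228478 + 0.15·0.294663 = 0.272678
w(0.45) ≈ 0.2727

0.2727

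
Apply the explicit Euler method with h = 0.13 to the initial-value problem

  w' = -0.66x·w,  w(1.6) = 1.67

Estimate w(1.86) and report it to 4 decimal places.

Euler: w_{n+1} = w_n + h·f(x_n, w_n).
x=1.600000, w=1.670000: f=-1.763520 → w ← 1.670000 + 0.13·(-1.763520) = 1.440742
x=1.730000, w=1.440742: f=-1.645040 → w ← 1.440742 + 0.13·(-1.645040) = 1.226887
w(1.86) ≈ 1.2269

1.2269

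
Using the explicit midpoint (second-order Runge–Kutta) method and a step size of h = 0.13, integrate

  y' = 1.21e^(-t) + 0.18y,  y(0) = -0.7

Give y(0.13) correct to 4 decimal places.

-0.5673

Midpoint: k1 = f(t_n, y_n); k2 = f(t_n + h/2, y_n + (h/2)·k1); y_{n+1} = y_n + h·k2.
t=0.000000, y=-0.700000:
  k1 = f(0.000000, -0.700000) = 1.084000
  k2 = f(0.065000, -0.629540) = 1.020534
  y ← -0.700000 + 0.13·1.020534 = -0.567331
y(0.13) ≈ -0.5673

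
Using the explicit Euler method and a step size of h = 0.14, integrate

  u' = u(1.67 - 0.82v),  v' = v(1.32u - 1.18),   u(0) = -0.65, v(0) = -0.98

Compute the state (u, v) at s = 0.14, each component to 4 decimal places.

Euler on (u,v): u_{n+1} = u_n + h·u', v_{n+1} = v_n + h·v'.
0.000000: (-0.650000, -0.980000); f=(-1.607840, 1.997240) → (-0.875098, -0.700386)
(u(0.14), v(0.14)) ≈ (-0.8751, -0.7004)

-0.8751, -0.7004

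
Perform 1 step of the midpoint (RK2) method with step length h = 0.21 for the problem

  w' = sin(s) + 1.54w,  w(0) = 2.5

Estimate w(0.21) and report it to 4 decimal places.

3.4612

Midpoint: k1 = f(s_n, w_n); k2 = f(s_n + h/2, w_n + (h/2)·k1); w_{n+1} = w_n + h·k2.
s=0.000000, w=2.500000:
  k1 = f(0.000000, 2.500000) = 3.850000
  k2 = f(0.105000, 2.904250) = 4.577352
  w ← 2.500000 + 0.21·4.577352 = 3.461244
w(0.21) ≈ 3.4612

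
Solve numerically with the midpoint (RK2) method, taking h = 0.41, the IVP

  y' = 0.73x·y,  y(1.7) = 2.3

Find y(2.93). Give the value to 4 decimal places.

Midpoint: k1 = f(x_n, y_n); k2 = f(x_n + h/2, y_n + (h/2)·k1); y_{n+1} = y_n + h·k2.
x=1.700000, y=2.300000:
  k1 = f(1.700000, 2.300000) = 2.854300
  k2 = f(1.905000, 2.885131) = 4.012208
  y ← 2.300000 + 0.41·4.012208 = 3.945005
x=2.110000, y=3.945005:
  k1 = f(2.110000, 3.945005) = 6.076492
  k2 = f(2.315000, 5.190686) = 8.772000
  y ← 3.945005 + 0.41·8.772000 = 7.541525
x=2.520000, y=7.541525:
  k1 = f(2.520000, 7.541525) = 13.873390
  k2 = f(2.725000, 10.385570) = 20.659496
  y ← 7.541525 + 0.41·20.659496 = 16.011919
y(2.93) ≈ 16.0119

16.0119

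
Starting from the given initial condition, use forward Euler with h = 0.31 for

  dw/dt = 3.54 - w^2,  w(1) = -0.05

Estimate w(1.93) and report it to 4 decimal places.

1.8925

Euler: w_{n+1} = w_n + h·f(t_n, w_n).
t=1.000000, w=-0.050000: f=3.537500 → w ← -0.050000 + 0.31·3.537500 = 1.046625
t=1.310000, w=1.046625: f=2.444576 → w ← 1.046625 + 0.31·2.444576 = 1.804444
t=1.620000, w=1.804444: f=0.283983 → w ← 1.804444 + 0.31·0.283983 = 1.892478
w(1.93) ≈ 1.8925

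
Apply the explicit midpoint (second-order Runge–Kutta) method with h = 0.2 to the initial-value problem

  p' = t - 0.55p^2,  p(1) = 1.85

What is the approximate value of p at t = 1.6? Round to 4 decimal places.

1.6727

Midpoint: k1 = f(t_n, p_n); k2 = f(t_n + h/2, p_n + (h/2)·k1); p_{n+1} = p_n + h·k2.
t=1.000000, p=1.850000:
  k1 = f(1.000000, 1.850000) = -0.882375
  k2 = f(1.100000, 1.761763) = -0.607094
  p ← 1.850000 + 0.2·(-0.607094) = 1.728581
t=1.200000, p=1.728581:
  k1 = f(1.200000, 1.728581) = -0.443396
  k2 = f(1.300000, 1.684242) = -0.260168
  p ← 1.728581 + 0.2·(-0.260168) = 1.676548
t=1.400000, p=1.676548:
  k1 = f(1.400000, 1.676548) = -0.145946
  k2 = f(1.500000, 1.661953) = -0.019148
  p ← 1.676548 + 0.2·(-0.019148) = 1.672718
p(1.6) ≈ 1.6727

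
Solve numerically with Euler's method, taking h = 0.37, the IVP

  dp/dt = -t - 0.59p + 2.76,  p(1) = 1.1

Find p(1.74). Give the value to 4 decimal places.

Euler: p_{n+1} = p_n + h·f(t_n, p_n).
t=1.000000, p=1.100000: f=1.111000 → p ← 1.100000 + 0.37·1.111000 = 1.511070
t=1.370000, p=1.511070: f=0.498469 → p ← 1.511070 + 0.37·0.498469 = 1.695503
p(1.74) ≈ 1.6955

1.6955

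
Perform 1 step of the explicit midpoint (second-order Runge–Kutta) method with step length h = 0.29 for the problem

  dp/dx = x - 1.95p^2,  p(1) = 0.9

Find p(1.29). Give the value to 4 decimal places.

Midpoint: k1 = f(x_n, p_n); k2 = f(x_n + h/2, p_n + (h/2)·k1); p_{n+1} = p_n + h·k2.
x=1.000000, p=0.900000:
  k1 = f(1.000000, 0.900000) = -0.579500
  k2 = f(1.145000, 0.815972) = -0.153332
  p ← 0.900000 + 0.29·(-0.153332) = 0.855534
p(1.29) ≈ 0.8555

0.8555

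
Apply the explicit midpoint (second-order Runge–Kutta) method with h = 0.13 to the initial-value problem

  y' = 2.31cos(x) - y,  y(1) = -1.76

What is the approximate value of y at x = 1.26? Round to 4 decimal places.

Midpoint: k1 = f(x_n, y_n); k2 = f(x_n + h/2, y_n + (h/2)·k1); y_{n+1} = y_n + h·k2.
x=1.000000, y=-1.760000:
  k1 = f(1.000000, -1.760000) = 3.008098
  k2 = f(1.065000, -1.564474) = 2.683678
  y ← -1.760000 + 0.13·2.683678 = -1.411122
x=1.130000, y=-1.411122:
  k1 = f(1.130000, -1.411122) = 2.396706
  k2 = f(1.195000, -1.255336) = 2.103137
  y ← -1.411122 + 0.13·2.103137 = -1.137714
y(1.26) ≈ -1.1377

-1.1377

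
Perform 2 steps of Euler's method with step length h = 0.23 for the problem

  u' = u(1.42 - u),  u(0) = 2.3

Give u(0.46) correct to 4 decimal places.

Euler: u_{n+1} = u_n + h·f(s_n, u_n).
s=0.000000, u=2.300000: f=-2.024000 → u ← 2.300000 + 0.23·(-2.024000) = 1.834480
s=0.230000, u=1.834480: f=-0.760355 → u ← 1.834480 + 0.23·(-0.760355) = 1.659598
u(0.46) ≈ 1.6596

1.6596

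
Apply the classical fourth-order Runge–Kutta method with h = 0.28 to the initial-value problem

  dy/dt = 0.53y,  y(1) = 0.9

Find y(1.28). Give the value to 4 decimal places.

RK4: k1 = f(t_n, y_n); k2 = f(t_n + h/2, y_n + (h/2)·k1); k3 = f(t_n + h/2, y_n + (h/2)·k2); k4 = f(t_n + h, y_n + h·k3); y_{n+1} = y_n + (h/6)·(k1 + 2k2 + 2k3 + k4).
t=1.000000, y=0.900000:
  k1 = f(1.000000, 0.900000) = 0.477000
  k2 = f(1.140000, 0.966780) = 0.512393
  k3 = f(1.140000, 0.971735) = 0.515020
  k4 = f(1.280000, 1.044205) = 0.553429
  y ← 0.900000 + (0.28/6)·(k1 + 2k2 + 2k3 + k4) = 1.043979
y(1.28) ≈ 1.0440

1.0440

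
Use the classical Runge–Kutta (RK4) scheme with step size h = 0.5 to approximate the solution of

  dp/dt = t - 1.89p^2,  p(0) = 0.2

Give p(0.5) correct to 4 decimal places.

0.2779

RK4: k1 = f(t_n, p_n); k2 = f(t_n + h/2, p_n + (h/2)·k1); k3 = f(t_n + h/2, p_n + (h/2)·k2); k4 = f(t_n + h, p_n + h·k3); p_{n+1} = p_n + (h/6)·(k1 + 2k2 + 2k3 + k4).
t=0.000000, p=0.200000:
  k1 = f(0.000000, 0.200000) = -0.075600
  k2 = f(0.250000, 0.181100) = 0.188013
  k3 = f(0.250000, 0.247003) = 0.134690
  k4 = f(0.500000, 0.267345) = 0.364915
  p ← 0.200000 + (0.5/6)·(k1 + 2k2 + 2k3 + k4) = 0.277893
p(0.5) ≈ 0.2779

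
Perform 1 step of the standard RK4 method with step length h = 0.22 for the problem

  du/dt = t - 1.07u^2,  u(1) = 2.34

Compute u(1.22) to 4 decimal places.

RK4: k1 = f(t_n, u_n); k2 = f(t_n + h/2, u_n + (h/2)·k1); k3 = f(t_n + h/2, u_n + (h/2)·k2); k4 = f(t_n + h, u_n + h·k3); u_{n+1} = u_n + (h/6)·(k1 + 2k2 + 2k3 + k4).
t=1.000000, u=2.340000:
  k1 = f(1.000000, 2.340000) = -4.858892
  k2 = f(1.110000, 1.805522) = -2.378103
  k3 = f(1.110000, 2.078409) = -3.512167
  k4 = f(1.220000, 1.567323) = -1.408457
  u ← 2.340000 + (0.22/6)·(k1 + 2k2 + 2k3 + k4) = 1.678244
u(1.22) ≈ 1.6782

1.6782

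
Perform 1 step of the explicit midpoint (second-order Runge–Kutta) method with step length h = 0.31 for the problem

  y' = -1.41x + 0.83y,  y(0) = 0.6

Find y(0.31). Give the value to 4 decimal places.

0.7065

Midpoint: k1 = f(x_n, y_n); k2 = f(x_n + h/2, y_n + (h/2)·k1); y_{n+1} = y_n + h·k2.
x=0.000000, y=0.600000:
  k1 = f(0.000000, 0.600000) = 0.498000
  k2 = f(0.155000, 0.677190) = 0.343518
  y ← 0.600000 + 0.31·0.343518 = 0.706490
y(0.31) ≈ 0.7065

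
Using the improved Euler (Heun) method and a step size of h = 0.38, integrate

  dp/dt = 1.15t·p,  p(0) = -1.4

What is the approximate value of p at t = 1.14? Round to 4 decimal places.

Heun: k1 = f(t_n, p_n); k2 = f(t_n + h, p_n + h·k1); p_{n+1} = p_n + (h/2)·(k1 + k2).
t=0.000000, p=-1.400000:
  k1 = f(0.000000, -1.400000) = 0.000000
  k2 = f(0.380000, -1.400000) = -0.611800
  p ← -1.400000 + (0.38/2)·(0.000000 + (-0.611800)) = -1.516242
t=0.380000, p=-1.516242:
  k1 = f(0.380000, -1.516242) = -0.662598
  k2 = f(0.760000, -1.768029) = -1.545257
  p ← -1.516242 + (0.38/2)·(-0.662598 + (-1.545257)) = -1.935734
t=0.760000, p=-1.935734:
  k1 = f(0.760000, -1.935734) = -1.691832
  k2 = f(1.140000, -2.578631) = -3.380585
  p ← -1.935734 + (0.38/2)·(-1.691832 + (-3.380585)) = -2.899494
p(1.14) ≈ -2.8995

-2.8995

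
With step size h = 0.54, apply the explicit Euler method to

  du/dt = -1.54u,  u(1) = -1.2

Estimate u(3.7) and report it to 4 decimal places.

Euler: u_{n+1} = u_n + h·f(t_n, u_n).
t=1.000000, u=-1.200000: f=1.848000 → u ← -1.200000 + 0.54·1.848000 = -0.202080
t=1.540000, u=-0.202080: f=0.311203 → u ← -0.202080 + 0.54·0.311203 = -0.034030
t=2.080000, u=-0.034030: f=0.052407 → u ← -0.034030 + 0.54·0.052407 = -0.005731
t=2.620000, u=-0.005731: f=0.008825 → u ← -0.005731 + 0.54·0.008825 = -0.000965
t=3.160000, u=-0.000965: f=0.001486 → u ← -0.000965 + 0.54·0.001486 = -0.000163
u(3.7) ≈ -0.0002

-0.0002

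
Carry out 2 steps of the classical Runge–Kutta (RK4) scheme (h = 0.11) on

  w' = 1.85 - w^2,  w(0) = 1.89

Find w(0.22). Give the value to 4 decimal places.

RK4: k1 = f(s_n, w_n); k2 = f(s_n + h/2, w_n + (h/2)·k1); k3 = f(s_n + h/2, w_n + (h/2)·k2); k4 = f(s_n + h, w_n + h·k3); w_{n+1} = w_n + (h/6)·(k1 + 2k2 + 2k3 + k4).
s=0.000000, w=1.890000:
  k1 = f(0.000000, 1.890000) = -1.722100
  k2 = f(0.055000, 1.795284) = -1.373046
  k3 = f(0.055000, 1.814482) = -1.442347
  k4 = f(0.110000, 1.731342) = -1.147545
  w ← 1.890000 + (0.11/6)·(k1 + 2k2 + 2k3 + k4) = 1.734159
s=0.110000, w=1.734159:
  k1 = f(0.110000, 1.734159) = -1.157307
  k2 = f(0.165000, 1.670507) = -0.940593
  k3 = f(0.165000, 1.682426) = -0.980558
  k4 = f(0.220000, 1.626297) = -0.794843
  w ← 1.734159 + (0.11/6)·(k1 + 2k2 + 2k3 + k4) = 1.627927
w(0.22) ≈ 1.6279

1.6279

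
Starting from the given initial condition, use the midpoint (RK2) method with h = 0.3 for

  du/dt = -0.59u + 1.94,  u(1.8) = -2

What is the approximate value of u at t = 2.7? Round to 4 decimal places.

0.1688

Midpoint: k1 = f(t_n, u_n); k2 = f(t_n + h/2, u_n + (h/2)·k1); u_{n+1} = u_n + h·k2.
t=1.800000, u=-2.000000:
  k1 = f(1.800000, -2.000000) = 3.120000
  k2 = f(1.950000, -1.532000) = 2.843880
  u ← -2.000000 + 0.3·2.843880 = -1.146836
t=2.100000, u=-1.146836:
  k1 = f(2.100000, -1.146836) = 2.616633
  k2 = f(2.250000, -0.754341) = 2.385061
  u ← -1.146836 + 0.3·2.385061 = -0.431318
t=2.400000, u=-0.431318:
  k1 = f(2.400000, -0.431318) = 2.194477
  k2 = f(2.550000, -0.102146) = 2.000266
  u ← -0.431318 + 0.3·2.000266 = 0.168762
u(2.7) ≈ 0.1688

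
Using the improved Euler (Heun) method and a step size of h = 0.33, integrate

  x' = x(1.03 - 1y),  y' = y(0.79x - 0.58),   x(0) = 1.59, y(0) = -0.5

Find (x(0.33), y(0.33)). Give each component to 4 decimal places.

2.6395, -0.6880

Heun on (x,y): k1 = f(t_n, state_n); k2 = f(t_n + h, state_n + h·k1); state_{n+1} = state_n + (h/2)·(k1 + k2).
0.000000: (1.590000, -0.500000)
  k1 = (2.432700, -0.338050)
  predictor → (2.392791, -0.611557)
  k2 = (3.927902, -0.801325)
  → (2.639499, -0.687997)
(x(0.33), y(0.33)) ≈ (2.6395, -0.6880)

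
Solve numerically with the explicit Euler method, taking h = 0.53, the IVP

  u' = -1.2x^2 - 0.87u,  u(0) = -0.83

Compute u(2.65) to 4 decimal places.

Euler: u_{n+1} = u_n + h·f(x_n, u_n).
x=0.000000, u=-0.830000: f=0.722100 → u ← -0.830000 + 0.53·0.722100 = -0.447287
x=0.530000, u=-0.447287: f=0.052060 → u ← -0.447287 + 0.53·0.052060 = -0.419695
x=1.060000, u=-0.419695: f=-0.983185 → u ← -0.419695 + 0.53·(-0.983185) = -0.940783
x=1.590000, u=-0.940783: f=-2.215238 → u ← -0.940783 + 0.53·(-2.215238) = -2.114860
x=2.120000, u=-2.114860: f=-3.553352 → u ← -2.114860 + 0.53·(-3.553352) = -3.998136
u(2.65) ≈ -3.9981

-3.9981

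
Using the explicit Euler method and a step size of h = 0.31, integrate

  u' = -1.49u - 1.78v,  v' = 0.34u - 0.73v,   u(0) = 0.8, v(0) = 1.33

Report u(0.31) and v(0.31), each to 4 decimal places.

Euler on (u,v): u_{n+1} = u_n + h·u', v_{n+1} = v_n + h·v'.
0.000000: (0.800000, 1.330000); f=(-3.559400, -0.698900) → (-0.303414, 1.113341)
(u(0.31), v(0.31)) ≈ (-0.3034, 1.1133)

-0.3034, 1.1133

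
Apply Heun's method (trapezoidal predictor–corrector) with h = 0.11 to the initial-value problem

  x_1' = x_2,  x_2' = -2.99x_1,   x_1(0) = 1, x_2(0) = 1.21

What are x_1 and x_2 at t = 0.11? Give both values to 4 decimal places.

Heun on (x_1,x_2): k1 = f(t_n, state_n); k2 = f(t_n + h, state_n + h·k1); state_{n+1} = state_n + (h/2)·(k1 + k2).
0.000000: (1.000000, 1.210000)
  k1 = (1.210000, -2.990000)
  predictor → (1.133100, 0.881100)
  k2 = (0.881100, -3.387969)
  → (1.115010, 0.859212)
(x_1(0.11), x_2(0.11)) ≈ (1.1150, 0.8592)

1.1150, 0.8592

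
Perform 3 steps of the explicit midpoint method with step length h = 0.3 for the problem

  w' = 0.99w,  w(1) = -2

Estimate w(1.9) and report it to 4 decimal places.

-4.8241

Midpoint: k1 = f(t_n, w_n); k2 = f(t_n + h/2, w_n + (h/2)·k1); w_{n+1} = w_n + h·k2.
t=1.000000, w=-2.000000:
  k1 = f(1.000000, -2.000000) = -1.980000
  k2 = f(1.150000, -2.297000) = -2.274030
  w ← -2.000000 + 0.3·(-2.274030) = -2.682209
t=1.300000, w=-2.682209:
  k1 = f(1.300000, -2.682209) = -2.655387
  k2 = f(1.450000, -3.080517) = -3.049712
  w ← -2.682209 + 0.3·(-3.049712) = -3.597123
t=1.600000, w=-3.597123:
  k1 = f(1.600000, -3.597123) = -3.561151
  k2 = f(1.750000, -4.131295) = -4.089982
  w ← -3.597123 + 0.3·(-4.089982) = -4.824117
w(1.9) ≈ -4.8241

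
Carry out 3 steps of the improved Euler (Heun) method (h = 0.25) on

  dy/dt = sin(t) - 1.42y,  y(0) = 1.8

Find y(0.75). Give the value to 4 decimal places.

Heun: k1 = f(t_n, y_n); k2 = f(t_n + h, y_n + h·k1); y_{n+1} = y_n + (h/2)·(k1 + k2).
t=0.000000, y=1.800000:
  k1 = f(0.000000, 1.800000) = -2.556000
  k2 = f(0.250000, 1.161000) = -1.401216
  y ← 1.800000 + (0.25/2)·(-2.556000 + (-1.401216)) = 1.305348
t=0.250000, y=1.305348:
  k1 = f(0.250000, 1.305348) = -1.606190
  k2 = f(0.500000, 0.903800) = -0.803971
  y ← 1.305348 + (0.25/2)·(-1.606190 + (-0.803971)) = 1.004078
t=0.500000, y=1.004078:
  k1 = f(0.500000, 1.004078) = -0.946365
  k2 = f(0.750000, 0.767487) = -0.408192
  y ← 1.004078 + (0.25/2)·(-0.946365 + (-0.408192)) = 0.834758
y(0.75) ≈ 0.8348

0.8348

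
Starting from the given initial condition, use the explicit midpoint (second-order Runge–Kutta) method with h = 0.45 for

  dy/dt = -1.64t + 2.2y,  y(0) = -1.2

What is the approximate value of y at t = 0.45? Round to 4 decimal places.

Midpoint: k1 = f(t_n, y_n); k2 = f(t_n + h/2, y_n + (h/2)·k1); y_{n+1} = y_n + h·k2.
t=0.000000, y=-1.200000:
  k1 = f(0.000000, -1.200000) = -2.640000
  k2 = f(0.225000, -1.794000) = -4.315800
  y ← -1.200000 + 0.45·(-4.315800) = -3.142110
y(0.45) ≈ -3.1421

-3.1421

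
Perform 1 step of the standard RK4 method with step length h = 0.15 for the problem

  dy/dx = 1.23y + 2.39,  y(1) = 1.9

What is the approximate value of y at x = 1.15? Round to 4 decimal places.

2.6787

RK4: k1 = f(x_n, y_n); k2 = f(x_n + h/2, y_n + (h/2)·k1); k3 = f(x_n + h/2, y_n + (h/2)·k2); k4 = f(x_n + h, y_n + h·k3); y_{n+1} = y_n + (h/6)·(k1 + 2k2 + 2k3 + k4).
x=1.000000, y=1.900000:
  k1 = f(1.000000, 1.900000) = 4.727000
  k2 = f(1.075000, 2.254525) = 5.163066
  k3 = f(1.075000, 2.287230) = 5.203293
  k4 = f(1.150000, 2.680494) = 5.687008
  y ← 1.900000 + (0.15/6)·(k1 + 2k2 + 2k3 + k4) = 2.678668
y(1.15) ≈ 2.6787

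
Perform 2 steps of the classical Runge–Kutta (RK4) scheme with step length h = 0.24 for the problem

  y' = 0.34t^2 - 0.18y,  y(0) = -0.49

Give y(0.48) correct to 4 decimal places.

RK4: k1 = f(t_n, y_n); k2 = f(t_n + h/2, y_n + (h/2)·k1); k3 = f(t_n + h/2, y_n + (h/2)·k2); k4 = f(t_n + h, y_n + h·k3); y_{n+1} = y_n + (h/6)·(k1 + 2k2 + 2k3 + k4).
t=0.000000, y=-0.490000:
  k1 = f(0.000000, -0.490000) = 0.088200
  k2 = f(0.120000, -0.479416) = 0.091191
  k3 = f(0.120000, -0.479057) = 0.091126
  k4 = f(0.240000, -0.468130) = 0.103847
  y ← -0.490000 + (0.24/6)·(k1 + 2k2 + 2k3 + k4) = -0.467733
t=0.240000, y=-0.467733:
  k1 = f(0.240000, -0.467733) = 0.103776
  k2 = f(0.360000, -0.455280) = 0.126014
  k3 = f(0.360000, -0.452611) = 0.125534
  k4 = f(0.480000, -0.437605) = 0.157105
  y ← -0.467733 + (0.24/6)·(k1 + 2k2 + 2k3 + k4) = -0.437174
y(0.48) ≈ -0.4372

-0.4372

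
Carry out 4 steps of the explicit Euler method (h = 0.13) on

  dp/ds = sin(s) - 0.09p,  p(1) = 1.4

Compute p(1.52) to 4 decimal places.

Euler: p_{n+1} = p_n + h·f(s_n, p_n).
s=1.000000, p=1.400000: f=0.715471 → p ← 1.400000 + 0.13·0.715471 = 1.493011
s=1.130000, p=1.493011: f=0.770041 → p ← 1.493011 + 0.13·0.770041 = 1.593117
s=1.260000, p=1.593117: f=0.808710 → p ← 1.593117 + 0.13·0.808710 = 1.698249
s=1.390000, p=1.698249: f=0.830858 → p ← 1.698249 + 0.13·0.830858 = 1.806260
p(1.52) ≈ 1.8063

1.8063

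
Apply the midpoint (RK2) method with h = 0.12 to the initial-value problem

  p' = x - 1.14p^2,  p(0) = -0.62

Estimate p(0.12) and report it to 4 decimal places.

-0.6699

Midpoint: k1 = f(x_n, p_n); k2 = f(x_n + h/2, p_n + (h/2)·k1); p_{n+1} = p_n + h·k2.
x=0.000000, p=-0.620000:
  k1 = f(0.000000, -0.620000) = -0.438216
  k2 = f(0.060000, -0.646293) = -0.416172
  p ← -0.620000 + 0.12·(-0.416172) = -0.669941
p(0.12) ≈ -0.6699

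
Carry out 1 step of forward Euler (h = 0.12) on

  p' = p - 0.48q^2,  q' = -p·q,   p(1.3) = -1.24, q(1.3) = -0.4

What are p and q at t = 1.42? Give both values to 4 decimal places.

-1.3980, -0.4595

Euler on (p,q): p_{n+1} = p_n + h·p', q_{n+1} = q_n + h·q'.
1.300000: (-1.240000, -0.400000); f=(-1.316800, -0.496000) → (-1.398016, -0.459520)
(p(1.42), q(1.42)) ≈ (-1.3980, -0.4595)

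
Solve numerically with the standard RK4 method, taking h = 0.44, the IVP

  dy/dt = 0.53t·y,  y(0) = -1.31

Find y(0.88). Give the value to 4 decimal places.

-1.6084

RK4: k1 = f(t_n, y_n); k2 = f(t_n + h/2, y_n + (h/2)·k1); k3 = f(t_n + h/2, y_n + (h/2)·k2); k4 = f(t_n + h, y_n + h·k3); y_{n+1} = y_n + (h/6)·(k1 + 2k2 + 2k3 + k4).
t=0.000000, y=-1.310000:
  k1 = f(0.000000, -1.310000) = 0.000000
  k2 = f(0.220000, -1.310000) = -0.152746
  k3 = f(0.220000, -1.343604) = -0.156664
  k4 = f(0.440000, -1.378932) = -0.321567
  y ← -1.310000 + (0.44/6)·(k1 + 2k2 + 2k3 + k4) = -1.378962
t=0.440000, y=-1.378962:
  k1 = f(0.440000, -1.378962) = -0.321574
  k2 = f(0.660000, -1.449708) = -0.507108
  k3 = f(0.660000, -1.490525) = -0.521386
  k4 = f(0.880000, -1.608372) = -0.750144
  y ← -1.378962 + (0.44/6)·(k1 + 2k2 + 2k3 + k4) = -1.608400
y(0.88) ≈ -1.6084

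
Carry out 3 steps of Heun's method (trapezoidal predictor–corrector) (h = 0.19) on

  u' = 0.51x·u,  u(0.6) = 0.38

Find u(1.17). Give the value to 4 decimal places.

0.4913

Heun: k1 = f(x_n, u_n); k2 = f(x_n + h, u_n + h·k1); u_{n+1} = u_n + (h/2)·(k1 + k2).
x=0.600000, u=0.380000:
  k1 = f(0.600000, 0.380000) = 0.116280
  k2 = f(0.790000, 0.402093) = 0.162003
  u ← 0.380000 + (0.19/2)·(0.116280 + 0.162003) = 0.406437
x=0.790000, u=0.406437:
  k1 = f(0.790000, 0.406437) = 0.163753
  k2 = f(0.980000, 0.437550) = 0.218688
  u ← 0.406437 + (0.19/2)·(0.163753 + 0.218688) = 0.442769
x=0.980000, u=0.442769:
  k1 = f(0.980000, 0.442769) = 0.221296
  k2 = f(1.170000, 0.484815) = 0.289289
  u ← 0.442769 + (0.19/2)·(0.221296 + 0.289289) = 0.491274
u(1.17) ≈ 0.4913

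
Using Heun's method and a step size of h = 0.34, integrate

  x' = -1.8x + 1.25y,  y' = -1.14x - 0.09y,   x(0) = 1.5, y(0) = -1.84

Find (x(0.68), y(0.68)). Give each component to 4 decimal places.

Heun on (x,y): k1 = f(t_n, state_n); k2 = f(t_n + h, state_n + h·k1); state_{n+1} = state_n + (h/2)·(k1 + k2).
0.000000: (1.500000, -1.840000)
  k1 = (-5.000000, -1.544400)
  predictor → (-0.200000, -2.365096)
  k2 = (-2.596370, 0.440859)
  → (0.208617, -2.027602)
0.340000: (0.208617, -2.027602)
  k1 = (-2.910013, -0.055339)
  predictor → (-0.780787, -2.046417)
  k2 = (-1.152604, 1.074275)
  → (-0.482028, -1.854383)
(x(0.68), y(0.68)) ≈ (-0.4820, -1.8544)

-0.4820, -1.8544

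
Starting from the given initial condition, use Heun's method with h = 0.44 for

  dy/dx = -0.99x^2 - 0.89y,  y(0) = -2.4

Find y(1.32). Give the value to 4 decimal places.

-1.4067

Heun: k1 = f(x_n, y_n); k2 = f(x_n + h, y_n + h·k1); y_{n+1} = y_n + (h/2)·(k1 + k2).
x=0.000000, y=-2.400000:
  k1 = f(0.000000, -2.400000) = 2.136000
  k2 = f(0.440000, -1.460160) = 1.107878
  y ← -2.400000 + (0.44/2)·(2.136000 + 1.107878) = -1.686347
x=0.440000, y=-1.686347:
  k1 = f(0.440000, -1.686347) = 1.309185
  k2 = f(0.880000, -1.110306) = 0.221516
  y ← -1.686347 + (0.44/2)·(1.309185 + 0.221516) = -1.349593
x=0.880000, y=-1.349593:
  k1 = f(0.880000, -1.349593) = 0.434481
  k2 = f(1.320000, -1.158421) = -0.693981
  y ← -1.349593 + (0.44/2)·(0.434481 + (-0.693981)) = -1.406683
y(1.32) ≈ -1.4067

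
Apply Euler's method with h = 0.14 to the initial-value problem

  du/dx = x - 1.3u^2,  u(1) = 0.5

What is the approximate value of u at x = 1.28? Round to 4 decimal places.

0.6898

Euler: u_{n+1} = u_n + h·f(x_n, u_n).
x=1.000000, u=0.500000: f=0.675000 → u ← 0.500000 + 0.14·0.675000 = 0.594500
x=1.140000, u=0.594500: f=0.680541 → u ← 0.594500 + 0.14·0.680541 = 0.689776
u(1.28) ≈ 0.6898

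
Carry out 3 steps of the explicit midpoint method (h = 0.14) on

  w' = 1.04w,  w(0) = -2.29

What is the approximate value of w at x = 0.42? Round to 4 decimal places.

-3.5394

Midpoint: k1 = f(x_n, w_n); k2 = f(x_n + h/2, w_n + (h/2)·k1); w_{n+1} = w_n + h·k2.
x=0.000000, w=-2.290000:
  k1 = f(0.000000, -2.290000) = -2.381600
  k2 = f(0.070000, -2.456712) = -2.554980
  w ← -2.290000 + 0.14·(-2.554980) = -2.647697
x=0.140000, w=-2.647697:
  k1 = f(0.140000, -2.647697) = -2.753605
  k2 = f(0.210000, -2.840450) = -2.954068
  w ← -2.647697 + 0.14·(-2.954068) = -3.061267
x=0.280000, w=-3.061267:
  k1 = f(0.280000, -3.061267) = -3.183717
  k2 = f(0.350000, -3.284127) = -3.415492
  w ← -3.061267 + 0.14·(-3.415492) = -3.539436
w(0.42) ≈ -3.5394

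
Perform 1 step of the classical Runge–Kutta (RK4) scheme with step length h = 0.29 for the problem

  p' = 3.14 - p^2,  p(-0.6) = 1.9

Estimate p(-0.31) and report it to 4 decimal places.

RK4: k1 = f(x_n, p_n); k2 = f(x_n + h/2, p_n + (h/2)·k1); k3 = f(x_n + h/2, p_n + (h/2)·k2); k4 = f(x_n + h, p_n + h·k3); p_{n+1} = p_n + (h/6)·(k1 + 2k2 + 2k3 + k4).
x=-0.600000, p=1.900000:
  k1 = f(-0.600000, 1.900000) = -0.470000
  k2 = f(-0.455000, 1.831850) = -0.215674
  k3 = f(-0.455000, 1.868727) = -0.352141
  k4 = f(-0.310000, 1.797879) = -0.092369
  p ← 1.900000 + (0.29/6)·(k1 + 2k2 + 2k3 + k4) = 1.817930
p(-0.31) ≈ 1.8179

1.8179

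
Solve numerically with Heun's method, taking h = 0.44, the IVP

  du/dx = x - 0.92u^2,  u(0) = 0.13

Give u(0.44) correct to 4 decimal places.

0.2203

Heun: k1 = f(x_n, u_n); k2 = f(x_n + h, u_n + h·k1); u_{n+1} = u_n + (h/2)·(k1 + k2).
x=0.000000, u=0.130000:
  k1 = f(0.000000, 0.130000) = -0.015548
  k2 = f(0.440000, 0.123159) = 0.426045
  u ← 0.130000 + (0.44/2)·(-0.015548 + 0.426045) = 0.220309
u(0.44) ≈ 0.2203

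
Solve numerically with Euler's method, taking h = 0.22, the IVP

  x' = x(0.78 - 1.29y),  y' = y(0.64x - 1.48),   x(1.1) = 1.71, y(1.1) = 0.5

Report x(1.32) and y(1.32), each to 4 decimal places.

1.7608, 0.4576

Euler on (x,y): x_{n+1} = x_n + h·x', y_{n+1} = y_n + h·y'.
1.100000: (1.710000, 0.500000); f=(0.230850, -0.192800) → (1.760787, 0.457584)
(x(1.32), y(1.32)) ≈ (1.7608, 0.4576)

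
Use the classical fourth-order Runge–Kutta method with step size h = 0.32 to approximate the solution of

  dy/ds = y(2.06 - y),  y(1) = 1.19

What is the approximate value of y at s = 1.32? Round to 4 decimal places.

1.4947

RK4: k1 = f(s_n, y_n); k2 = f(s_n + h/2, y_n + (h/2)·k1); k3 = f(s_n + h/2, y_n + (h/2)·k2); k4 = f(s_n + h, y_n + h·k3); y_{n+1} = y_n + (h/6)·(k1 + 2k2 + 2k3 + k4).
s=1.000000, y=1.190000:
  k1 = f(1.000000, 1.190000) = 1.035300
  k2 = f(1.160000, 1.355648) = 0.954853
  k3 = f(1.160000, 1.342777) = 0.963071
  k4 = f(1.320000, 1.498183) = 0.841705
  y ← 1.190000 + (0.32/6)·(k1 + 2k2 + 2k3 + k4) = 1.494686
y(1.32) ≈ 1.4947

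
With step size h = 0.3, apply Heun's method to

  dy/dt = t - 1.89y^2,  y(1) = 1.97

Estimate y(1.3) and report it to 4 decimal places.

1.2134

Heun: k1 = f(t_n, y_n); k2 = f(t_n + h, y_n + h·k1); y_{n+1} = y_n + (h/2)·(k1 + k2).
t=1.000000, y=1.970000:
  k1 = f(1.000000, 1.970000) = -6.334901
  k2 = f(1.300000, 0.069530) = 1.290863
  y ← 1.970000 + (0.3/2)·(-6.334901 + 1.290863) = 1.213394
y(1.3) ≈ 1.2134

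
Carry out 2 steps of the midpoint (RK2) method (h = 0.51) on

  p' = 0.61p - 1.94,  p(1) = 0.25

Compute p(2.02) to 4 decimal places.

-2.2356

Midpoint: k1 = f(x_n, p_n); k2 = f(x_n + h/2, p_n + (h/2)·k1); p_{n+1} = p_n + h·k2.
x=1.000000, p=0.250000:
  k1 = f(1.000000, 0.250000) = -1.787500
  k2 = f(1.255000, -0.205812) = -2.065546
  p ← 0.250000 + 0.51·(-2.065546) = -0.803428
x=1.510000, p=-0.803428:
  k1 = f(1.510000, -0.803428) = -2.430091
  k2 = f(1.765000, -1.423102) = -2.808092
  p ← -0.803428 + 0.51·(-2.808092) = -2.235555
p(2.02) ≈ -2.2356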